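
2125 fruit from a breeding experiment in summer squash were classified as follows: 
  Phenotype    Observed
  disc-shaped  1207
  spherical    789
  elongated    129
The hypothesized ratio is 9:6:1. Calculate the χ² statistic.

0.302

Total ratio parts = 16. Expected numbers out of 2125:
  disc-shaped: 2125 × 9/16 = 1195.3125
  spherical: 2125 × 6/16 = 796.875
  elongated: 2125 × 1/16 = 132.8125
χ² = Σ (O − E)² / E
  disc-shaped: (1207 − 1195.3125)² / 1195.3125 = 0.1143
  spherical: (789 − 796.875)² / 796.875 = 0.0778
  elongated: (129 − 132.8125)² / 132.8125 = 0.1094
χ² = 0.1143 + 0.0778 + 0.1094 = 0.3015 ≈ 0.302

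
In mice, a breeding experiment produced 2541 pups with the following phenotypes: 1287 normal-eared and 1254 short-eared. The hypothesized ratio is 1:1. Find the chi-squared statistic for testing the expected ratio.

Total ratio parts = 2. Expected numbers out of 2541:
  normal-eared: 2541 × 1/2 = 1270.5
  short-eared: 2541 × 1/2 = 1270.5
χ² = Σ (O − E)² / E
  normal-eared: (1287 − 1270.5)² / 1270.5 = 0.2143
  short-eared: (1254 − 1270.5)² / 1270.5 = 0.2143
χ² = 0.2143 + 0.2143 = 0.4286 ≈ 0.429

0.429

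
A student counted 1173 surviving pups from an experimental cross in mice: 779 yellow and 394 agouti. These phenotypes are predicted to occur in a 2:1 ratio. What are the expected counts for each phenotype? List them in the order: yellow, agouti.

Under the 2:1 hypothesis (Σ ratio = 3, N = 1173):
  yellow: 1173 × 2/3 = 782
  agouti: 1173 × 1/3 = 391

782, 391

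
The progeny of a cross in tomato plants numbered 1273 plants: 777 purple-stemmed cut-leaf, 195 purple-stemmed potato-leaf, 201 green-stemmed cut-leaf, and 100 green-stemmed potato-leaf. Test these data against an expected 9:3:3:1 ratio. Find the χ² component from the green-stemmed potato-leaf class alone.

The 9:3:3:1 ratio has 16 parts, so with N = 1273 the expected counts are:
  purple-stemmed cut-leaf: 1273 × 9/16 = 716.0625
  purple-stemmed potato-leaf: 1273 × 3/16 = 238.6875
  green-stemmed cut-leaf: 1273 × 3/16 = 238.6875
  green-stemmed potato-leaf: 1273 × 1/16 = 79.5625
Contribution of green-stemmed potato-leaf: (100 − 79.5625)² / 79.5625 = 5.2499

5.250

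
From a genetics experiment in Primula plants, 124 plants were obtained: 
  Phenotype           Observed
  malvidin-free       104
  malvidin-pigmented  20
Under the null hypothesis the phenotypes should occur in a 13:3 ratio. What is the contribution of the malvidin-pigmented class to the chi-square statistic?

The 13:3 ratio has 16 parts, so with N = 124 the expected counts are:
  malvidin-free: 124 × 13/16 = 100.75
  malvidin-pigmented: 124 × 3/16 = 23.25
Contribution of malvidin-pigmented: (20 − 23.25)² / 23.25 = 0.4543

0.454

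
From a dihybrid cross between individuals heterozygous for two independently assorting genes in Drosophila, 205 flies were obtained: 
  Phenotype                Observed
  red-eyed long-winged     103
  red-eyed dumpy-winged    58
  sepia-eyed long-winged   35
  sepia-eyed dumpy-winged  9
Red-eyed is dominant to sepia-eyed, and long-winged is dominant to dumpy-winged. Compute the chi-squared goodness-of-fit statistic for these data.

12.713

A dihybrid F₂ with independent assortment and complete dominance at both loci gives a 9:3:3:1 phenotypic ratio.
The 9:3:3:1 ratio has 16 parts, so with N = 205 the expected counts are:
  red-eyed long-winged: 205 × 9/16 = 115.3125
  red-eyed dumpy-winged: 205 × 3/16 = 38.4375
  sepia-eyed long-winged: 205 × 3/16 = 38.4375
  sepia-eyed dumpy-winged: 205 × 1/16 = 12.8125
χ² = Σ (O − E)² / E
  red-eyed long-winged: (103 − 115.3125)² / 115.3125 = 1.3147
  red-eyed dumpy-winged: (58 − 38.4375)² / 38.4375 = 9.9562
  sepia-eyed long-winged: (35 − 38.4375)² / 38.4375 = 0.3074
  sepia-eyed dumpy-winged: (9 − 12.8125)² / 12.8125 = 1.1345
χ² = 1.3147 + 9.9562 + 0.3074 + 1.1345 = 12.7128 ≈ 12.713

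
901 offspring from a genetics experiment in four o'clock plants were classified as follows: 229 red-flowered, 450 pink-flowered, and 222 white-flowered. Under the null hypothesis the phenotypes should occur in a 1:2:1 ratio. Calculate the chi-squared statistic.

0.110

The 1:2:1 ratio has 4 parts, so with N = 901 the expected counts are:
  red-flowered: 901 × 1/4 = 225.25
  pink-flowered: 901 × 2/4 = 450.5
  white-flowered: 901 × 1/4 = 225.25
χ² = Σ (O − E)² / E
  red-flowered: (229 − 225.25)² / 225.25 = 0.0624
  pink-flowered: (450 − 450.5)² / 450.5 = 0.0006
  white-flowered: (222 − 225.25)² / 225.25 = 0.0469
χ² = 0.0624 + 0.0006 + 0.0469 = 0.1099 ≈ 0.110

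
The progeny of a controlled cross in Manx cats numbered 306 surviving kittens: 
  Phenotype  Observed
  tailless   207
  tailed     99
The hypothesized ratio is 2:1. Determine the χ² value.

Under the 2:1 hypothesis (Σ ratio = 3, N = 306):
  tailless: 306 × 2/3 = 204
  tailed: 306 × 1/3 = 102
χ² = Σ (O − E)² / E
  tailless: (207 − 204)² / 204 = 0.0441
  tailed: (99 − 102)² / 102 = 0.0882
χ² = 0.0441 + 0.0882 = 0.1323 ≈ 0.132

0.132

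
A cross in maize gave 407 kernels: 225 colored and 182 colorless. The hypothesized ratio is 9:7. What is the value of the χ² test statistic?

0.155

Expected counts for N = 407 under a 9:7 ratio (total parts = 16):
  colored: 407 × 9/16 = 228.9375
  colorless: 407 × 7/16 = 178.0625
χ² = Σ (O − E)² / E
  colored: (225 − 228.9375)² / 228.9375 = 0.0677
  colorless: (182 − 178.0625)² / 178.0625 = 0.0871
χ² = 0.0677 + 0.0871 = 0.1548 ≈ 0.155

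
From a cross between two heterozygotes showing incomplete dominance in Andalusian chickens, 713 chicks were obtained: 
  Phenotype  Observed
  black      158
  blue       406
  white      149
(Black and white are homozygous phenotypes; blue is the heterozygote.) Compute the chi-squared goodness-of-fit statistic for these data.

13.973

With incomplete dominance, a heterozygote × heterozygote cross gives a 1:2:1 phenotypic ratio.
Expected counts for N = 713 under a 1:2:1 ratio (total parts = 4):
  black: 713 × 1/4 = 178.25
  blue: 713 × 2/4 = 356.5
  white: 713 × 1/4 = 178.25
χ² = Σ (O − E)² / E
  black: (158 − 178.25)² / 178.25 = 2.3005
  blue: (406 − 356.5)² / 356.5 = 6.8731
  white: (149 − 178.25)² / 178.25 = 4.7998
χ² = 2.3005 + 6.8731 + 4.7998 = 13.9734 ≈ 13.973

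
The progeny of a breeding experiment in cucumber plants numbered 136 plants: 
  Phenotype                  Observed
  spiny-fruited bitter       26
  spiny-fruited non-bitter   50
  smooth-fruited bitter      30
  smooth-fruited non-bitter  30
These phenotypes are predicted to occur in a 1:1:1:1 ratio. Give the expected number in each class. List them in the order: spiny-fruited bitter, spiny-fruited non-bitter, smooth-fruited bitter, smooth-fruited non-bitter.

34, 34, 34, 34

The 1:1:1:1 ratio has 4 parts, so with N = 136 the expected counts are:
  spiny-fruited bitter: 136 × 1/4 = 34
  spiny-fruited non-bitter: 136 × 1/4 = 34
  smooth-fruited bitter: 136 × 1/4 = 34
  smooth-fruited non-bitter: 136 × 1/4 = 34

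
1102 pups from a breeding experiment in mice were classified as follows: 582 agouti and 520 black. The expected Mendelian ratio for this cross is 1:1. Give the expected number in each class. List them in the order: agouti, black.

Under the 1:1 hypothesis (Σ ratio = 2, N = 1102):
  agouti: 1102 × 1/2 = 551
  black: 1102 × 1/2 = 551

551, 551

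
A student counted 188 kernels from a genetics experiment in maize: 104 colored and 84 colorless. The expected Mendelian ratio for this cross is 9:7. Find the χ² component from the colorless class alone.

0.037

The 9:7 ratio has 16 parts, so with N = 188 the expected counts are:
  colored: 188 × 9/16 = 105.75
  colorless: 188 × 7/16 = 82.25
Contribution of colorless: (84 − 82.25)² / 82.25 = 0.0372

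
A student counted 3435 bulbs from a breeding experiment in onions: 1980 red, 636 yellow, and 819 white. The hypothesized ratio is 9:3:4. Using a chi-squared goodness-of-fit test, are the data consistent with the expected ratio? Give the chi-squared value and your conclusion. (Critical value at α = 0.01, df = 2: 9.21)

Expected counts for N = 3435 under a 9:3:4 ratio (total parts = 16):
  red: 3435 × 9/16 = 1932.1875
  yellow: 3435 × 3/16 = 644.0625
  white: 3435 × 4/16 = 858.75
χ² = Σ (O − E)² / E
  red: (1980 − 1932.1875)² / 1932.1875 = 1.1831
  yellow: (636 − 644.0625)² / 644.0625 = 0.1009
  white: (819 − 858.75)² / 858.75 = 1.8400
χ² = 1.1831 + 0.1009 + 1.8400 = 3.124
Degrees of freedom = 3 − 1 = 2; critical value at α = 0.01 is 9.21.
Since 3.124 < 9.21, we fail to reject the null hypothesis — the data are consistent with the 9:3:4 ratio.

3.124; consistent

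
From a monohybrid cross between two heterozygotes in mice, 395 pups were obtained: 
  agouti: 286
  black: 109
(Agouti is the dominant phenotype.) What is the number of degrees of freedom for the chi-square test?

1

For a monohybrid cross between heterozygotes with complete dominance, the expected phenotypic ratio is 3:1.
A goodness-of-fit test with 2 phenotype classes has df = 2 − 1 = 1.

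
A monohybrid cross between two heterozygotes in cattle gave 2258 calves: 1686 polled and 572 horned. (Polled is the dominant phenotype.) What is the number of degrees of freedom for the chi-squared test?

For a monohybrid cross between heterozygotes with complete dominance, the expected phenotypic ratio is 3:1.
A goodness-of-fit test with 2 phenotype classes has df = 2 − 1 = 1.

1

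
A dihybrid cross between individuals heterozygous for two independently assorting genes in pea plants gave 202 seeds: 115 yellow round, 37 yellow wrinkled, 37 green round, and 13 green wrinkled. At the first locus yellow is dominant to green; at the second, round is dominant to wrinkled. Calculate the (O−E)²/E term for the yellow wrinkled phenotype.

A dihybrid F₂ with independent assortment and complete dominance at both loci gives a 9:3:3:1 phenotypic ratio.
The 9:3:3:1 ratio has 16 parts, so with N = 202 the expected counts are:
  yellow round: 202 × 9/16 = 113.625
  yellow wrinkled: 202 × 3/16 = 37.875
  green round: 202 × 3/16 = 37.875
  green wrinkled: 202 × 1/16 = 12.625
Contribution of yellow wrinkled: (37 − 37.875)² / 37.875 = 0.0202

0.020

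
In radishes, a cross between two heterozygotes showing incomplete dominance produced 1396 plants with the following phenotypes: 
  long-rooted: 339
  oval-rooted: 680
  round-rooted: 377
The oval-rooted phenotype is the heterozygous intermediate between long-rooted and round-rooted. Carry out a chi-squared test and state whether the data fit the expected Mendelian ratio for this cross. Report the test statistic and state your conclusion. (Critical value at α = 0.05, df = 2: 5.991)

With incomplete dominance, a heterozygote × heterozygote cross gives a 1:2:1 phenotypic ratio.
Under the 1:2:1 hypothesis (Σ ratio = 4, N = 1396):
  long-rooted: 1396 × 1/4 = 349
  oval-rooted: 1396 × 2/4 = 698
  round-rooted: 1396 × 1/4 = 349
χ² = Σ (O − E)² / E
  long-rooted: (339 − 349)² / 349 = 0.2865
  oval-rooted: (680 − 698)² / 698 = 0.4642
  round-rooted: (377 − 349)² / 349 = 2.2464
χ² = 0.2865 + 0.4642 + 2.2464 = 2.9971 ≈ 2.997
Degrees of freedom = 3 − 1 = 2; critical value at α = 0.05 is 5.991.
Since 2.997 < 5.991, we fail to reject the null hypothesis — the data are consistent with the 1:2:1 ratio.

2.997; consistent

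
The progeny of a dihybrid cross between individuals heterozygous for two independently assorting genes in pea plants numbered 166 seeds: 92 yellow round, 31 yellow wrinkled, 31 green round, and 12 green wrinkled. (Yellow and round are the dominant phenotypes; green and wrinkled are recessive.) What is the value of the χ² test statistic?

A dihybrid F₂ with independent assortment and complete dominance at both loci gives a 9:3:3:1 phenotypic ratio.
Expected counts for N = 166 under a 9:3:3:1 ratio (total parts = 16):
  yellow round: 166 × 9/16 = 93.375
  yellow wrinkled: 166 × 3/16 = 31.125
  green round: 166 × 3/16 = 31.125
  green wrinkled: 166 × 1/16 = 10.375
χ² = Σ (O − E)² / E
  yellow round: (92 − 93.375)² / 93.375 = 0.0202
  yellow wrinkled: (31 − 31.125)² / 31.125 = 0.0005
  green round: (31 − 31.125)² / 31.125 = 0.0005
  green wrinkled: (12 − 10.375)² / 10.375 = 0.2545
χ² = 0.0202 + 0.0005 + 0.0005 + 0.2545 = 0.2757 ≈ 0.276

0.276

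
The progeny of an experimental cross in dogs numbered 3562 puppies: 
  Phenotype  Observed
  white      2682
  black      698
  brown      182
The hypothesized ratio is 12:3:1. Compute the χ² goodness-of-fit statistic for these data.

Expected counts for N = 3562 under a 12:3:1 ratio (total parts = 16):
  white: 3562 × 12/16 = 2671.5
  black: 3562 × 3/16 = 667.875
  brown: 3562 × 1/16 = 222.625
χ² = Σ (O − E)² / E
  white: (2682 − 2671.5)² / 2671.5 = 0.0413
  black: (698 − 667.875)² / 667.875 = 1.3588
  brown: (182 − 222.625)² / 222.625 = 7.4133
χ² = 0.0413 + 1.3588 + 7.4133 = 8.8134 ≈ 8.813

8.813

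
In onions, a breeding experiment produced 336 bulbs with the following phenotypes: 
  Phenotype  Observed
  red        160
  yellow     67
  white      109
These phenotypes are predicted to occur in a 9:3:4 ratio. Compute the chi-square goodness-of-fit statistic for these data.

Expected counts for N = 336 under a 9:3:4 ratio (total parts = 16):
  red: 336 × 9/16 = 189
  yellow: 336 × 3/16 = 63
  white: 336 × 4/16 = 84
χ² = Σ (O − E)² / E
  red: (160 − 189)² / 189 = 4.4497
  yellow: (67 − 63)² / 63 = 0.2540
  white: (109 − 84)² / 84 = 7.4405
χ² = 4.4497 + 0.2540 + 7.4405 = 12.1442 ≈ 12.144

12.144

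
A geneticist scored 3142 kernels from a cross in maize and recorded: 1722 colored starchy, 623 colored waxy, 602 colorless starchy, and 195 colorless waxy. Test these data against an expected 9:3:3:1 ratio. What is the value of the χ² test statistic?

Total ratio parts = 16. Expected numbers out of 3142:
  colored starchy: 3142 × 9/16 = 1767.375
  colored waxy: 3142 × 3/16 = 589.125
  colorless starchy: 3142 × 3/16 = 589.125
  colorless waxy: 3142 × 1/16 = 196.375
χ² = Σ (O − E)² / E
  colored starchy: (1722 − 1767.375)² / 1767.375 = 1.1649
  colored waxy: (623 − 589.125)² / 589.125 = 1.9478
  colorless starchy: (602 − 589.125)² / 589.125 = 0.2814
  colorless waxy: (195 − 196.375)² / 196.375 = 0.0096
χ² = 1.1649 + 1.9478 + 0.2814 + 0.0096 = 3.4037 ≈ 3.404

3.404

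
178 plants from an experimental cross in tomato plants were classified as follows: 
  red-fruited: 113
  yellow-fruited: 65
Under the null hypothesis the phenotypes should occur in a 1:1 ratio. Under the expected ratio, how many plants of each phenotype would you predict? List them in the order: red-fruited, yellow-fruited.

89, 89

Expected counts for N = 178 under a 1:1 ratio (total parts = 2):
  red-fruited: 178 × 1/2 = 89
  yellow-fruited: 178 × 1/2 = 89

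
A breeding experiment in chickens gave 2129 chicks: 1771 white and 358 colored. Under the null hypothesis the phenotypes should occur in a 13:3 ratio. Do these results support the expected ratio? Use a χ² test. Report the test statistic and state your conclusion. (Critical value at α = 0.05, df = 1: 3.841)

The 13:3 ratio has 16 parts, so with N = 2129 the expected counts are:
  white: 2129 × 13/16 = 1729.8125
  colored: 2129 × 3/16 = 399.1875
χ² = Σ (O − E)² / E
  white: (1771 − 1729.8125)² / 1729.8125 = 0.9807
  colored: (358 − 399.1875)² / 399.1875 = 4.2497
χ² = 0.9807 + 4.2497 = 5.2304 ≈ 5.230
Degrees of freedom = 2 − 1 = 1; critical value at α = 0.05 is 3.841.
Since 5.230 > 3.841, we reject the null hypothesis — the data do not fit the 13:3 ratio.

5.230; not consistent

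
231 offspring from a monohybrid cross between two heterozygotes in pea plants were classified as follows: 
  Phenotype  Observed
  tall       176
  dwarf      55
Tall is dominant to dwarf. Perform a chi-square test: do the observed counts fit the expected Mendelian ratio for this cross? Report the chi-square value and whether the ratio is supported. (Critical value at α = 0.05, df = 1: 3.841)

0.175; consistent

For a monohybrid cross between heterozygotes with complete dominance, the expected phenotypic ratio is 3:1.
Under the 3:1 hypothesis (Σ ratio = 4, N = 231):
  tall: 231 × 3/4 = 173.25
  dwarf: 231 × 1/4 = 57.75
χ² = Σ (O − E)² / E
  tall: (176 − 173.25)² / 173.25 = 0.0437
  dwarf: (55 − 57.75)² / 57.75 = 0.1310
χ² = 0.0437 + 0.1310 = 0.1747 ≈ 0.175
Degrees of freedom = 2 − 1 = 1; critical value at α = 0.05 is 3.841.
Since 0.175 < 3.841, we fail to reject the null hypothesis — the data are consistent with the 3:1 ratio.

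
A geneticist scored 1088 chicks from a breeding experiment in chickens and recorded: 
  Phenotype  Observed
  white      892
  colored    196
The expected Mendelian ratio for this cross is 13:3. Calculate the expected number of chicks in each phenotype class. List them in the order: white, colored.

884, 204

Under the 13:3 hypothesis (Σ ratio = 16, N = 1088):
  white: 1088 × 13/16 = 884
  colored: 1088 × 3/16 = 204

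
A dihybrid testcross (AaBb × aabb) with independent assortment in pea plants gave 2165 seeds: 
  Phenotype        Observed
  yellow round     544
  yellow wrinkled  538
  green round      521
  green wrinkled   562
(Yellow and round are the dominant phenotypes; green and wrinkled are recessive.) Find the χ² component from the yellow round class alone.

A dihybrid testcross with independent assortment gives a 1:1:1:1 ratio.
Expected counts for N = 2165 under a 1:1:1:1 ratio (total parts = 4):
  yellow round: 2165 × 1/4 = 541.25
  yellow wrinkled: 2165 × 1/4 = 541.25
  green round: 2165 × 1/4 = 541.25
  green wrinkled: 2165 × 1/4 = 541.25
Contribution of yellow round: (544 − 541.25)² / 541.25 = 0.0140

0.014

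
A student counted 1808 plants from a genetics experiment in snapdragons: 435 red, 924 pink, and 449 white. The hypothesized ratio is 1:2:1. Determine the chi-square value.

1.102

The 1:2:1 ratio has 4 parts, so with N = 1808 the expected counts are:
  red: 1808 × 1/4 = 452
  pink: 1808 × 2/4 = 904
  white: 1808 × 1/4 = 452
χ² = Σ (O − E)² / E
  red: (435 − 452)² / 452 = 0.6394
  pink: (924 − 904)² / 904 = 0.4425
  white: (449 − 452)² / 452 = 0.0199
χ² = 0.6394 + 0.4425 + 0.0199 = 1.1018 ≈ 1.102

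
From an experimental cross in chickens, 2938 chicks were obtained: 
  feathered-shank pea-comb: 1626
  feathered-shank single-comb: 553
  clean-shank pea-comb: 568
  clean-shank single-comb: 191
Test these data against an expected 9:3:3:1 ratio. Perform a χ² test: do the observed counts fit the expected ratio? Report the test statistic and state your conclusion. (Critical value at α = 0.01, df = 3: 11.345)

1.266; consistent

Expected counts for N = 2938 under a 9:3:3:1 ratio (total parts = 16):
  feathered-shank pea-comb: 2938 × 9/16 = 1652.625
  feathered-shank single-comb: 2938 × 3/16 = 550.875
  clean-shank pea-comb: 2938 × 3/16 = 550.875
  clean-shank single-comb: 2938 × 1/16 = 183.625
χ² = Σ (O − E)² / E
  feathered-shank pea-comb: (1626 − 1652.625)² / 1652.625 = 0.4289
  feathered-shank single-comb: (553 − 550.875)² / 550.875 = 0.0082
  clean-shank pea-comb: (568 − 550.875)² / 550.875 = 0.5324
  clean-shank single-comb: (191 − 183.625)² / 183.625 = 0.2962
χ² = 0.4289 + 0.0082 + 0.5324 + 0.2962 = 1.2657 ≈ 1.266
Degrees of freedom = 4 − 1 = 3; critical value at α = 0.01 is 11.345.
Since 1.266 < 11.345, we fail to reject the null hypothesis — the data are consistent with the 9:3:3:1 ratio.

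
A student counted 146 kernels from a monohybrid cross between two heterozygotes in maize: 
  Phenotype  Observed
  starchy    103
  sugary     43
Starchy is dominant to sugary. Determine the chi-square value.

For a monohybrid cross between heterozygotes with complete dominance, the expected phenotypic ratio is 3:1.
Expected counts for N = 146 under a 3:1 ratio (total parts = 4):
  starchy: 146 × 3/4 = 109.5
  sugary: 146 × 1/4 = 36.5
χ² = Σ (O − E)² / E
  starchy: (103 − 109.5)² / 109.5 = 0.3858
  sugary: (43 − 36.5)² / 36.5 = 1.1575
χ² = 0.3858 + 1.1575 = 1.5433 ≈ 1.543

1.543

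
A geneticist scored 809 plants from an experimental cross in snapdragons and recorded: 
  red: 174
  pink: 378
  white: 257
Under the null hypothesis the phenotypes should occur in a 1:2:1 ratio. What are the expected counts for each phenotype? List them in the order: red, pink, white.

202.25, 404.5, 202.25

The 1:2:1 ratio has 4 parts, so with N = 809 the expected counts are:
  red: 809 × 1/4 = 202.25
  pink: 809 × 2/4 = 404.5
  white: 809 × 1/4 = 202.25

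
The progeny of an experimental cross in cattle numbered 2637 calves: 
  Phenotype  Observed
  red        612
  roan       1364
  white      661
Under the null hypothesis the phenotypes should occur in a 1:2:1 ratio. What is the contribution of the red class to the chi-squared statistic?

3.387

The 1:2:1 ratio has 4 parts, so with N = 2637 the expected counts are:
  red: 2637 × 1/4 = 659.25
  roan: 2637 × 2/4 = 1318.5
  white: 2637 × 1/4 = 659.25
Contribution of red: (612 − 659.25)² / 659.25 = 3.3865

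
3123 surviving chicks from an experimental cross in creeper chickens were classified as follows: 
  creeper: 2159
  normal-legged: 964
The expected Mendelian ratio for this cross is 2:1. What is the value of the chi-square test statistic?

The 2:1 ratio has 3 parts, so with N = 3123 the expected counts are:
  creeper: 3123 × 2/3 = 2082
  normal-legged: 3123 × 1/3 = 1041
χ² = Σ (O − E)² / E
  creeper: (2159 − 2082)² / 2082 = 2.8477
  normal-legged: (964 − 1041)² / 1041 = 5.6955
χ² = 2.8477 + 5.6955 = 8.5432 ≈ 8.543

8.543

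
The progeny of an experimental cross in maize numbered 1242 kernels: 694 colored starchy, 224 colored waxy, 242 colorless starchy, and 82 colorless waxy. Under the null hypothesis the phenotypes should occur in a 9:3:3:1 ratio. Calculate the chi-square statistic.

0.973

Under the 9:3:3:1 hypothesis (Σ ratio = 16, N = 1242):
  colored starchy: 1242 × 9/16 = 698.625
  colored waxy: 1242 × 3/16 = 232.875
  colorless starchy: 1242 × 3/16 = 232.875
  colorless waxy: 1242 × 1/16 = 77.625
χ² = Σ (O − E)² / E
  colored starchy: (694 − 698.625)² / 698.625 = 0.0306
  colored waxy: (224 − 232.875)² / 232.875 = 0.3382
  colorless starchy: (242 − 232.875)² / 232.875 = 0.3576
  colorless waxy: (82 − 77.625)² / 77.625 = 0.2466
χ² = 0.0306 + 0.3382 + 0.3576 + 0.2466 = 0.973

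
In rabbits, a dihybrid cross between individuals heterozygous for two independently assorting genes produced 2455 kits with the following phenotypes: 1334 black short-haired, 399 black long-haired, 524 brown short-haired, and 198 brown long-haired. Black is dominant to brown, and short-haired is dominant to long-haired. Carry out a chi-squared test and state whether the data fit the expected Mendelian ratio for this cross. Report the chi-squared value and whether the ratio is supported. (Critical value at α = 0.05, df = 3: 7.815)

31.516; not consistent

A dihybrid F₂ with independent assortment and complete dominance at both loci gives a 9:3:3:1 phenotypic ratio.
Expected counts for N = 2455 under a 9:3:3:1 ratio (total parts = 16):
  black short-haired: 2455 × 9/16 = 1380.9375
  black long-haired: 2455 × 3/16 = 460.3125
  brown short-haired: 2455 × 3/16 = 460.3125
  brown long-haired: 2455 × 1/16 = 153.4375
χ² = Σ (O − E)² / E
  black short-haired: (1334 − 1380.9375)² / 1380.9375 = 1.5954
  black long-haired: (399 − 460.3125)² / 460.3125 = 8.1667
  brown short-haired: (524 − 460.3125)² / 460.3125 = 8.8116
  brown long-haired: (198 − 153.4375)² / 153.4375 = 12.9422
χ² = 1.5954 + 8.1667 + 8.8116 + 12.9422 = 31.5159 ≈ 31.516
Degrees of freedom = 4 − 1 = 3; critical value at α = 0.05 is 7.815.
Since 31.516 > 7.815, we reject the null hypothesis — the data do not fit the 9:3:3:1 ratio.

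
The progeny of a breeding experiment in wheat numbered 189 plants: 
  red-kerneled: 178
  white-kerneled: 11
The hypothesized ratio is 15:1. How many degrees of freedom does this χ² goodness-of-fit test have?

A goodness-of-fit test with 2 phenotype classes has df = 2 − 1 = 1.

1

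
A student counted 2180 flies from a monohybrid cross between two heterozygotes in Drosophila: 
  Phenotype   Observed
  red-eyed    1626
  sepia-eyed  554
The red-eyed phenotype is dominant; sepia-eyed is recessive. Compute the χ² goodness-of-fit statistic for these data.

0.198

For a monohybrid cross between heterozygotes with complete dominance, the expected phenotypic ratio is 3:1.
Expected counts for N = 2180 under a 3:1 ratio (total parts = 4):
  red-eyed: 2180 × 3/4 = 1635
  sepia-eyed: 2180 × 1/4 = 545
χ² = Σ (O − E)² / E
  red-eyed: (1626 − 1635)² / 1635 = 0.0495
  sepia-eyed: (554 − 545)² / 545 = 0.1486
χ² = 0.0495 + 0.1486 = 0.1981 ≈ 0.198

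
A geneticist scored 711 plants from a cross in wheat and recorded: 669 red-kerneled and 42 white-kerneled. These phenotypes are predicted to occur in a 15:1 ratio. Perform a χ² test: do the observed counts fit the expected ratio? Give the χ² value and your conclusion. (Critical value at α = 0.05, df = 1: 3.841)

The 15:1 ratio has 16 parts, so with N = 711 the expected counts are:
  red-kerneled: 711 × 15/16 = 666.5625
  white-kerneled: 711 × 1/16 = 44.4375
χ² = Σ (O − E)² / E
  red-kerneled: (669 − 666.5625)² / 666.5625 = 0.0089
  white-kerneled: (42 − 44.4375)² / 44.4375 = 0.1337
χ² = 0.0089 + 0.1337 = 0.1426 ≈ 0.143
Degrees of freedom = 2 − 1 = 1; critical value at α = 0.05 is 3.841.
Since 0.143 < 3.841, we fail to reject the null hypothesis — the data are consistent with the 15:1 ratio.

0.143; consistent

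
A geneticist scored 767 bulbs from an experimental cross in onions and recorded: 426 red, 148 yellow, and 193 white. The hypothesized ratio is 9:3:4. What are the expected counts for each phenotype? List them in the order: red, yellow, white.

Total ratio parts = 16. Expected numbers out of 767:
  red: 767 × 9/16 = 431.4375
  yellow: 767 × 3/16 = 143.8125
  white: 767 × 4/16 = 191.75

431.4375, 143.8125, 191.75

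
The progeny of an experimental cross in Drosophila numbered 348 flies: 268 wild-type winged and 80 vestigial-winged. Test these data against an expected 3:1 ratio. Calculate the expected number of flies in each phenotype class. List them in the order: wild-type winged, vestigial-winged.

Expected counts for N = 348 under a 3:1 ratio (total parts = 4):
  wild-type winged: 348 × 3/4 = 261
  vestigial-winged: 348 × 1/4 = 87

261, 87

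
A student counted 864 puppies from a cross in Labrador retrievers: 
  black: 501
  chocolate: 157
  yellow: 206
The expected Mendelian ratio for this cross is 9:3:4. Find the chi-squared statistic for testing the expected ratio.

Under the 9:3:4 hypothesis (Σ ratio = 16, N = 864):
  black: 864 × 9/16 = 486
  chocolate: 864 × 3/16 = 162
  yellow: 864 × 4/16 = 216
χ² = Σ (O − E)² / E
  black: (501 − 486)² / 486 = 0.4630
  chocolate: (157 − 162)² / 162 = 0.1543
  yellow: (206 − 216)² / 216 = 0.4630
χ² = 0.4630 + 0.1543 + 0.4630 = 1.0803 ≈ 1.080

1.080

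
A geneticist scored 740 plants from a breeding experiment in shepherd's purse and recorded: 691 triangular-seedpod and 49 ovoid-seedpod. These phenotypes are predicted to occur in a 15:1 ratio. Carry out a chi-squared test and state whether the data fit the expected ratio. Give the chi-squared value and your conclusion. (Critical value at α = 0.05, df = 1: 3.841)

Expected counts for N = 740 under a 15:1 ratio (total parts = 16):
  triangular-seedpod: 740 × 15/16 = 693.75
  ovoid-seedpod: 740 × 1/16 = 46.25
χ² = Σ (O − E)² / E
  triangular-seedpod: (691 − 693.75)² / 693.75 = 0.0109
  ovoid-seedpod: (49 − 46.25)² / 46.25 = 0.1635
χ² = 0.0109 + 0.1635 = 0.1744 ≈ 0.174
Degrees of freedom = 2 − 1 = 1; critical value at α = 0.05 is 3.841.
Since 0.174 < 3.841, we fail to reject the null hypothesis — the data are consistent with the 15:1 ratio.

0.174; consistent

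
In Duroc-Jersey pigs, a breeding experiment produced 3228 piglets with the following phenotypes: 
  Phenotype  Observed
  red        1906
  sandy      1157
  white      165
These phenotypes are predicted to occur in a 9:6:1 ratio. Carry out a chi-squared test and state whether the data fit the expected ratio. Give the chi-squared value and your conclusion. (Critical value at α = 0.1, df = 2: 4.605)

The 9:6:1 ratio has 16 parts, so with N = 3228 the expected counts are:
  red: 3228 × 9/16 = 1815.75
  sandy: 3228 × 6/16 = 1210.5
  white: 3228 × 1/16 = 201.75
χ² = Σ (O − E)² / E
  red: (1906 − 1815.75)² / 1815.75 = 4.4858
  sandy: (1157 − 1210.5)² / 1210.5 = 2.3645
  white: (165 − 201.75)² / 201.75 = 6.6942
χ² = 4.4858 + 2.3645 + 6.6942 = 13.5445 ≈ 13.545
Degrees of freedom = 3 − 1 = 2; critical value at α = 0.1 is 4.605.
Since 13.545 > 4.605, we reject the null hypothesis — the data do not fit the 9:6:1 ratio.

13.545; not consistent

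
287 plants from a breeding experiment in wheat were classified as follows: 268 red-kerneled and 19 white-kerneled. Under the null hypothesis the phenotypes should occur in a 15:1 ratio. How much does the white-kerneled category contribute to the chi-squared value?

0.063

The 15:1 ratio has 16 parts, so with N = 287 the expected counts are:
  red-kerneled: 287 × 15/16 = 269.0625
  white-kerneled: 287 × 1/16 = 17.9375
Contribution of white-kerneled: (19 − 17.9375)² / 17.9375 = 0.0629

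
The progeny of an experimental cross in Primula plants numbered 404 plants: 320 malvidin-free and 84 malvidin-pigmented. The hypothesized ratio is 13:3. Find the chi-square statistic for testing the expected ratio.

1.106

Under the 13:3 hypothesis (Σ ratio = 16, N = 404):
  malvidin-free: 404 × 13/16 = 328.25
  malvidin-pigmented: 404 × 3/16 = 75.75
χ² = Σ (O − E)² / E
  malvidin-free: (320 − 328.25)² / 328.25 = 0.2073
  malvidin-pigmented: (84 − 75.75)² / 75.75 = 0.8985
χ² = 0.2073 + 0.8985 = 1.1058 ≈ 1.106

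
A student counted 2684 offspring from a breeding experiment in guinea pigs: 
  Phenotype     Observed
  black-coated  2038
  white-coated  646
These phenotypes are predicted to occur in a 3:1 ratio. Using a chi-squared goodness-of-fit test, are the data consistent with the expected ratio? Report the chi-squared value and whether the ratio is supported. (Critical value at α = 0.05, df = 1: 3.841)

The 3:1 ratio has 4 parts, so with N = 2684 the expected counts are:
  black-coated: 2684 × 3/4 = 2013
  white-coated: 2684 × 1/4 = 671
χ² = Σ (O − E)² / E
  black-coated: (2038 − 2013)² / 2013 = 0.3105
  white-coated: (646 − 671)² / 671 = 0.9314
χ² = 0.3105 + 0.9314 = 1.2419 ≈ 1.242
Degrees of freedom = 2 − 1 = 1; critical value at α = 0.05 is 3.841.
Since 1.242 < 3.841, we fail to reject the null hypothesis — the data are consistent with the 3:1 ratio.

1.242; consistent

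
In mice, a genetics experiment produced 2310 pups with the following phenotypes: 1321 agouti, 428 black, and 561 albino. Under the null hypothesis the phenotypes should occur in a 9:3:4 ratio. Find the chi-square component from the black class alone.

0.061

The 9:3:4 ratio has 16 parts, so with N = 2310 the expected counts are:
  agouti: 2310 × 9/16 = 1299.375
  black: 2310 × 3/16 = 433.125
  albino: 2310 × 4/16 = 577.5
Contribution of black: (428 − 433.125)² / 433.125 = 0.0606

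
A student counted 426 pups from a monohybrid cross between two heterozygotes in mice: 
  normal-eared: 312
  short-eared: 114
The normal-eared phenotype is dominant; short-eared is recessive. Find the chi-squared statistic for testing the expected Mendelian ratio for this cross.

0.704

For a monohybrid cross between heterozygotes with complete dominance, the expected phenotypic ratio is 3:1.
The 3:1 ratio has 4 parts, so with N = 426 the expected counts are:
  normal-eared: 426 × 3/4 = 319.5
  short-eared: 426 × 1/4 = 106.5
χ² = Σ (O − E)² / E
  normal-eared: (312 − 319.5)² / 319.5 = 0.1761
  short-eared: (114 − 106.5)² / 106.5 = 0.5282
χ² = 0.1761 + 0.5282 = 0.7043 ≈ 0.704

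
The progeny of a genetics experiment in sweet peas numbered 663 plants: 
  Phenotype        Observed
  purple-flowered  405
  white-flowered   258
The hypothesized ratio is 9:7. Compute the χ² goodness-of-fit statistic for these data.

Expected counts for N = 663 under a 9:7 ratio (total parts = 16):
  purple-flowered: 663 × 9/16 = 372.9375
  white-flowered: 663 × 7/16 = 290.0625
χ² = Σ (O − E)² / E
  purple-flowered: (405 − 372.9375)² / 372.9375 = 2.7565
  white-flowered: (258 − 290.0625)² / 290.0625 = 3.5441
χ² = 2.7565 + 3.5441 = 6.3006 ≈ 6.301

6.301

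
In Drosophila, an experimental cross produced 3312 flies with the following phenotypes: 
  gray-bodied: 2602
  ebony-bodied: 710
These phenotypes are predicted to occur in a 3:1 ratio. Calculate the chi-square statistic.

22.422

Total ratio parts = 4. Expected numbers out of 3312:
  gray-bodied: 3312 × 3/4 = 2484
  ebony-bodied: 3312 × 1/4 = 828
χ² = Σ (O − E)² / E
  gray-bodied: (2602 − 2484)² / 2484 = 5.6055
  ebony-bodied: (710 − 828)² / 828 = 16.8164
χ² = 5.6055 + 16.8164 = 22.4219 ≈ 22.422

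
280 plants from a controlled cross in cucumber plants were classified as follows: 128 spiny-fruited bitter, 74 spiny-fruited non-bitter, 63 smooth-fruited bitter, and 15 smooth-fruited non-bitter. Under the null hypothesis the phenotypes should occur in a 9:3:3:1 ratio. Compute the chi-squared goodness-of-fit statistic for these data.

16.787

Total ratio parts = 16. Expected numbers out of 280:
  spiny-fruited bitter: 280 × 9/16 = 157.5
  spiny-fruited non-bitter: 280 × 3/16 = 52.5
  smooth-fruited bitter: 280 × 3/16 = 52.5
  smooth-fruited non-bitter: 280 × 1/16 = 17.5
χ² = Σ (O − E)² / E
  spiny-fruited bitter: (128 − 157.5)² / 157.5 = 5.5254
  spiny-fruited non-bitter: (74 − 52.5)² / 52.5 = 8.8048
  smooth-fruited bitter: (63 − 52.5)² / 52.5 = 2.1000
  smooth-fruited non-bitter: (15 − 17.5)² / 17.5 = 0.3571
χ² = 5.5254 + 8.8048 + 2.1000 + 0.3571 = 16.7873 ≈ 16.787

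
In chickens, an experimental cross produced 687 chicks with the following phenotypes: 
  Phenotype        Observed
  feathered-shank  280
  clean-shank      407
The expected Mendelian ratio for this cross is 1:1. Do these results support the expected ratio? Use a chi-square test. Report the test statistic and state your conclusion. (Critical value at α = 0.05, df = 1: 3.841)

The 1:1 ratio has 2 parts, so with N = 687 the expected counts are:
  feathered-shank: 687 × 1/2 = 343.5
  clean-shank: 687 × 1/2 = 343.5
χ² = Σ (O − E)² / E
  feathered-shank: (280 − 343.5)² / 343.5 = 11.7387
  clean-shank: (407 − 343.5)² / 343.5 = 11.7387
χ² = 11.7387 + 11.7387 = 23.4774 ≈ 23.477
Degrees of freedom = 2 − 1 = 1; critical value at α = 0.05 is 3.841.
Since 23.477 > 3.841, we reject the null hypothesis — the data do not fit the 1:1 ratio.

23.477; not consistent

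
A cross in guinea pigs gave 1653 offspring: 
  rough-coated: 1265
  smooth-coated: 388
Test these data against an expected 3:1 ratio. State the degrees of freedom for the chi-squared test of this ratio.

A goodness-of-fit test with 2 phenotype classes has df = 2 − 1 = 1.

1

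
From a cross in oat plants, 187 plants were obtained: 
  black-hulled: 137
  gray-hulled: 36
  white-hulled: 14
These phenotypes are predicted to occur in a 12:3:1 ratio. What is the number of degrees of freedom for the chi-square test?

2

A goodness-of-fit test with 3 phenotype classes has df = 3 − 1 = 2.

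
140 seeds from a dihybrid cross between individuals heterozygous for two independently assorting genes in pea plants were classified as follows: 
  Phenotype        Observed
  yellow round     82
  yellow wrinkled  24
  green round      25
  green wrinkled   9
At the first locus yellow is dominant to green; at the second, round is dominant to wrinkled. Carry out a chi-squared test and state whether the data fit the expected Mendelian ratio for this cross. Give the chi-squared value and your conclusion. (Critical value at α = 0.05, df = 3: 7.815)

A dihybrid F₂ with independent assortment and complete dominance at both loci gives a 9:3:3:1 phenotypic ratio.
Expected counts for N = 140 under a 9:3:3:1 ratio (total parts = 16):
  yellow round: 140 × 9/16 = 78.75
  yellow wrinkled: 140 × 3/16 = 26.25
  green round: 140 × 3/16 = 26.25
  green wrinkled: 140 × 1/16 = 8.75
χ² = Σ (O − E)² / E
  yellow round: (82 − 78.75)² / 78.75 = 0.1341
  yellow wrinkled: (24 − 26.25)² / 26.25 = 0.1929
  green round: (25 − 26.25)² / 26.25 = 0.0595
  green wrinkled: (9 − 8.75)² / 8.75 = 0.0071
χ² = 0.1341 + 0.1929 + 0.0595 + 0.0071 = 0.3936 ≈ 0.394
Degrees of freedom = 4 − 1 = 3; critical value at α = 0.05 is 7.815.
Since 0.394 < 7.815, we fail to reject the null hypothesis — the data are consistent with the 9:3:3:1 ratio.

0.394; consistent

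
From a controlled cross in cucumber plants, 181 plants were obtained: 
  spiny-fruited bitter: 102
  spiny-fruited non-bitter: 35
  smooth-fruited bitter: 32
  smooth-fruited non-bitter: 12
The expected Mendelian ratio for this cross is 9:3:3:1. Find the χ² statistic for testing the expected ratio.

0.186

The 9:3:3:1 ratio has 16 parts, so with N = 181 the expected counts are:
  spiny-fruited bitter: 181 × 9/16 = 101.8125
  spiny-fruited non-bitter: 181 × 3/16 = 33.9375
  smooth-fruited bitter: 181 × 3/16 = 33.9375
  smooth-fruited non-bitter: 181 × 1/16 = 11.3125
χ² = Σ (O − E)² / E
  spiny-fruited bitter: (102 − 101.8125)² / 101.8125 = 0.0003
  spiny-fruited non-bitter: (35 − 33.9375)² / 33.9375 = 0.0333
  smooth-fruited bitter: (32 − 33.9375)² / 33.9375 = 0.1106
  smooth-fruited non-bitter: (12 − 11.3125)² / 11.3125 = 0.0418
χ² = 0.0003 + 0.0333 + 0.1106 + 0.0418 = 0.186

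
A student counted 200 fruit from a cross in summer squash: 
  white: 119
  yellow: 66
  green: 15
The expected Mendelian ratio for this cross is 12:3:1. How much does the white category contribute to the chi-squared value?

6.407

Total ratio parts = 16. Expected numbers out of 200:
  white: 200 × 12/16 = 150
  yellow: 200 × 3/16 = 37.5
  green: 200 × 1/16 = 12.5
Contribution of white: (119 − 150)² / 150 = 6.4067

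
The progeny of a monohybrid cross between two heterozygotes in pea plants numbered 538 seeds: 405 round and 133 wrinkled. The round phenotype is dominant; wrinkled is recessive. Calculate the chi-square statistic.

For a monohybrid cross between heterozygotes with complete dominance, the expected phenotypic ratio is 3:1.
Under the 3:1 hypothesis (Σ ratio = 4, N = 538):
  round: 538 × 3/4 = 403.5
  wrinkled: 538 × 1/4 = 134.5
χ² = Σ (O − E)² / E
  round: (405 − 403.5)² / 403.5 = 0.0056
  wrinkled: (133 − 134.5)² / 134.5 = 0.0167
χ² = 0.0056 + 0.0167 = 0.0223 ≈ 0.022

0.022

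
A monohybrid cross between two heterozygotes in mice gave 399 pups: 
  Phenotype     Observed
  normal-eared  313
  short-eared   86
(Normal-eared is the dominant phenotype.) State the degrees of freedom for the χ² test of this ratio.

For a monohybrid cross between heterozygotes with complete dominance, the expected phenotypic ratio is 3:1.
A goodness-of-fit test with 2 phenotype classes has df = 2 − 1 = 1.

1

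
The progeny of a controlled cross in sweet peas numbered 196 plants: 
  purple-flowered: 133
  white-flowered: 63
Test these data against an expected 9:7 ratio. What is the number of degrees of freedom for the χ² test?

1

A goodness-of-fit test with 2 phenotype classes has df = 2 − 1 = 1.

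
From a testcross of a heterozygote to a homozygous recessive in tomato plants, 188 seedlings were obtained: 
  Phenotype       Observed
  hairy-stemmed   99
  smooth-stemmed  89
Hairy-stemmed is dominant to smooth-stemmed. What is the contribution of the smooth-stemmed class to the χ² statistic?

A testcross of a heterozygote (Aa × aa) gives a 1:1 phenotypic ratio.
Under the 1:1 hypothesis (Σ ratio = 2, N = 188):
  hairy-stemmed: 188 × 1/2 = 94
  smooth-stemmed: 188 × 1/2 = 94
Contribution of smooth-stemmed: (89 − 94)² / 94 = 0.2660

0.266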